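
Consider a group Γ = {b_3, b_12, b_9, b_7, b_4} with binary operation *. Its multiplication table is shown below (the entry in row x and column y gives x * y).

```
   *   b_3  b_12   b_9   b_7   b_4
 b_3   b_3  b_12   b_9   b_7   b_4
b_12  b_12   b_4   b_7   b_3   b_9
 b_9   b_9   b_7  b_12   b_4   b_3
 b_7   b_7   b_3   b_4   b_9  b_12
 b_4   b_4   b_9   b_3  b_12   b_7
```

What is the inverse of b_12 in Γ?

b_7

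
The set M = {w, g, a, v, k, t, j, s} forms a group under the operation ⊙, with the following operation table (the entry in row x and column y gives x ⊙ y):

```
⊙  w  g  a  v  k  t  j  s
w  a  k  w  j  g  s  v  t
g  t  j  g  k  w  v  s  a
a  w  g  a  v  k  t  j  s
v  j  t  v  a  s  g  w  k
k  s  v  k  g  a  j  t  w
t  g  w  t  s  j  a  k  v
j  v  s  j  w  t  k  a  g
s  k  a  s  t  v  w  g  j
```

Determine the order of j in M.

The identity element is a (its row matches the header).
j^1 = j
j^2 = j ⊙ j = a
The first power of j equal to the identity is j^2, so ord(j) = 2.

2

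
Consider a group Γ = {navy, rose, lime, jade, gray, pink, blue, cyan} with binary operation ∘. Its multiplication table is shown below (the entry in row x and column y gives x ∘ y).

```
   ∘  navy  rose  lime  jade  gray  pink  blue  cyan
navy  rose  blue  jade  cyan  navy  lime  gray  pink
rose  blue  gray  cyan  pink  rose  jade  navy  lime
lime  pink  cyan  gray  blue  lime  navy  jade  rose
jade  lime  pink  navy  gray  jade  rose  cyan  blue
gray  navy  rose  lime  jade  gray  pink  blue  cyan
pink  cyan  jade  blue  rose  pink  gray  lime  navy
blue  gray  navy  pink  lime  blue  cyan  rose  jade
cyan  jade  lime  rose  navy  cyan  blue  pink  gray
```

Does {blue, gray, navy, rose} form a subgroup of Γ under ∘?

Yes

{blue, gray, navy, rose} contains the identity gray.
Checking products: every product of two elements of {blue, gray, navy, rose} (read from the table) lies in {blue, gray, navy, rose}, so the set is closed.
In a finite group, a nonempty closed subset is a subgroup. So {blue, gray, navy, rose} ≤ Γ.
(Structurally, Γ here is isomorphic to the dihedral group D_4.)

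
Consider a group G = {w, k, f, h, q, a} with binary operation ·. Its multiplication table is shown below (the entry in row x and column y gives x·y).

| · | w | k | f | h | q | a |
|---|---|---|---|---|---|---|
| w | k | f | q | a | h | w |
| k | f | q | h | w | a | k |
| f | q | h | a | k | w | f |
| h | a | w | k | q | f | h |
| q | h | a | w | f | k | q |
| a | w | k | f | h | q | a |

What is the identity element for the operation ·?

The identity e satisfies e·x = x for all x, so its row in the table reproduces the column headers.
Row a reads: w, k, f, h, q, a — exactly the header order. So a is the identity.
(Structurally, G here is isomorphic to the cyclic group Z_6.)

a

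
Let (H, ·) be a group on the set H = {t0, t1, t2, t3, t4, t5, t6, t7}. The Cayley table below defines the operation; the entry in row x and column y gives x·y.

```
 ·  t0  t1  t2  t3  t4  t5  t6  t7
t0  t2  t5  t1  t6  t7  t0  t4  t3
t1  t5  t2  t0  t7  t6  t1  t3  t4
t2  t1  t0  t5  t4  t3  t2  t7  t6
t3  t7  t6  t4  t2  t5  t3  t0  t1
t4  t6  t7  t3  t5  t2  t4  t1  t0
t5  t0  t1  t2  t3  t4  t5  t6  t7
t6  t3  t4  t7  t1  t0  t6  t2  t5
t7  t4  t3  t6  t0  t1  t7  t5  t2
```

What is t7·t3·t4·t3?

t0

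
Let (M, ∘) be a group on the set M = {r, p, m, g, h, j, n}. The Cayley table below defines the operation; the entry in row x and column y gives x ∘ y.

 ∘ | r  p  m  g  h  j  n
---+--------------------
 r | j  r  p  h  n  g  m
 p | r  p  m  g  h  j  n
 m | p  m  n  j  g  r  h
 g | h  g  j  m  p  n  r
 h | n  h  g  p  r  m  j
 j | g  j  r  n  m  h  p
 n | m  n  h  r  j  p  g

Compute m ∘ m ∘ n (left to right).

g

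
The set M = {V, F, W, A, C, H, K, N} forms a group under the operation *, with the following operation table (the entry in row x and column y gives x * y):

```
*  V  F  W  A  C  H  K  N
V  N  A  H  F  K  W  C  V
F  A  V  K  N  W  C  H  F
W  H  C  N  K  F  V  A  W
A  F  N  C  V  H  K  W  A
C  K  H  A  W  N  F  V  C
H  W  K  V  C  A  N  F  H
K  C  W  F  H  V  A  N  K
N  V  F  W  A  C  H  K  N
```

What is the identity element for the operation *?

The identity e satisfies e * x = x for all x, so its row in the table reproduces the column headers.
Row N reads: V, F, W, A, C, H, K, N — exactly the header order. So N is the identity.

N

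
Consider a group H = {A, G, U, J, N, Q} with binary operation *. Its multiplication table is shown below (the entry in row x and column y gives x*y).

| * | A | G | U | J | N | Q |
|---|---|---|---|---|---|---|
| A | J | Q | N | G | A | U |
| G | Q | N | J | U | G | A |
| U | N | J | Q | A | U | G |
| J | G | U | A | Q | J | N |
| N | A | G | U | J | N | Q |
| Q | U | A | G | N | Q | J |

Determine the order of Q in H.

The identity element is N (its row matches the header).
Q^1 = Q
Q^2 = Q*Q = J
Q^3 = J*Q = N
The first power of Q equal to the identity is Q^3, so ord(Q) = 3.
(Structurally, H here is isomorphic to the cyclic group Z_6.)

3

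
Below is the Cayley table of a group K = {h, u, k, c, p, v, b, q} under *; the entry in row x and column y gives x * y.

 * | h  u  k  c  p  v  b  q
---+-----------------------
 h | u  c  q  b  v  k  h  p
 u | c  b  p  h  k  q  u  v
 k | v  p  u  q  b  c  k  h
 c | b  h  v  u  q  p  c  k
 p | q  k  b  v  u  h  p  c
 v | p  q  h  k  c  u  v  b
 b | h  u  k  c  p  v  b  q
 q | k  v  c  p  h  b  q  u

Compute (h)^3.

c

h^1 = h
h^2 = h * h = u
h^3 = u * h = c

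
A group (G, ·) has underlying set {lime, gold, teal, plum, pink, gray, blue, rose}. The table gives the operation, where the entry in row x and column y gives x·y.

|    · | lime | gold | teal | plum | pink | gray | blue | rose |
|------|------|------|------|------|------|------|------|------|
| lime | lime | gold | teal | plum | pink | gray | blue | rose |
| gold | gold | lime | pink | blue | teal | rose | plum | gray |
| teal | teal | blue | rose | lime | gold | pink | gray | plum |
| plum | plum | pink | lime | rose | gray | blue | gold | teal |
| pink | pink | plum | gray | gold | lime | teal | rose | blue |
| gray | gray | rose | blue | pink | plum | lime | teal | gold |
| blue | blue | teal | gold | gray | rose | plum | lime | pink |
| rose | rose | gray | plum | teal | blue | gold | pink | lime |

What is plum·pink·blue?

teal

plum·pink = gray
gray·blue = teal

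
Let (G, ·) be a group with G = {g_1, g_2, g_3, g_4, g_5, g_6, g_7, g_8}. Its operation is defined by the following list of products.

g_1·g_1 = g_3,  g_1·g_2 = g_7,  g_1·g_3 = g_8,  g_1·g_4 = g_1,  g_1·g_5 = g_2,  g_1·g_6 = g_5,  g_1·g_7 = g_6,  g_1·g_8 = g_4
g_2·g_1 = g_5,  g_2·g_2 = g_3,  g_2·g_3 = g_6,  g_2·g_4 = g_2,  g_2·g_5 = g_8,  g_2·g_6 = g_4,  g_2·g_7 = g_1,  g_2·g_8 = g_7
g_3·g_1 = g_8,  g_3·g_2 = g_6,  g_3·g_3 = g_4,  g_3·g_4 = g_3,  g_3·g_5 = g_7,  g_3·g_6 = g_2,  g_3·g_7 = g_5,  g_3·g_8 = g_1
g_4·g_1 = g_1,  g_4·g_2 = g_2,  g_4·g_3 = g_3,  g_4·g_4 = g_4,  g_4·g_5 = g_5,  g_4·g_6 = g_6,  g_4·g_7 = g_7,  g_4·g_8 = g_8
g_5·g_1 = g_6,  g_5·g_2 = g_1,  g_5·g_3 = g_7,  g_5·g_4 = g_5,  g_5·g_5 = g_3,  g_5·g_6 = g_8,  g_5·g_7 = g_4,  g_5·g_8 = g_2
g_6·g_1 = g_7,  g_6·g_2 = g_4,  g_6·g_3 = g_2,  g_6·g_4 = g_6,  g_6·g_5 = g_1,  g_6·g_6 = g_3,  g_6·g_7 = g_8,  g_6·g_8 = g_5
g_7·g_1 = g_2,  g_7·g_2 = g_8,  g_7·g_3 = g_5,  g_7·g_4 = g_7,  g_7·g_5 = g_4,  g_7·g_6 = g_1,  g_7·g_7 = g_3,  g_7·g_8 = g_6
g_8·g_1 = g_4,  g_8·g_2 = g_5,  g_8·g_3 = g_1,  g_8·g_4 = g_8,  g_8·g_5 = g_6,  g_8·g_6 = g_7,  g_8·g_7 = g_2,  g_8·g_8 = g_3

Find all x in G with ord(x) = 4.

Identity is g_4. Compute the order of each non-identity element by repeated multiplication:
  g_1: g_1 → g_3 → g_8 → g_4  (order 4)
  g_2: g_2 → g_3 → g_6 → g_4  (order 4)
  g_3: g_3 → g_4  (order 2)
  g_5: g_5 → g_3 → g_7 → g_4  (order 4)
  g_6: g_6 → g_3 → g_2 → g_4  (order 4)
  g_7: g_7 → g_3 → g_5 → g_4  (order 4)
  g_8: g_8 → g_3 → g_1 → g_4  (order 4)
Elements of order 4: {g_1, g_2, g_5, g_6, g_7, g_8}.

{g_1, g_2, g_5, g_6, g_7, g_8}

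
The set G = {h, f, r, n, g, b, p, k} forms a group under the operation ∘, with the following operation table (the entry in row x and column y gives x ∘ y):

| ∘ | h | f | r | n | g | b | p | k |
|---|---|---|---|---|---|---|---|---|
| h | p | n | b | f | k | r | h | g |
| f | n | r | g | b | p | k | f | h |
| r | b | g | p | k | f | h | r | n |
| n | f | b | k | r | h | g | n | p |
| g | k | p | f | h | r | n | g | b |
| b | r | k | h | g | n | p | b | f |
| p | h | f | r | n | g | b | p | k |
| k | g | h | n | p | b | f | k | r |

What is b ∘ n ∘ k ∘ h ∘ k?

n

b ∘ n = g
g ∘ k = b
b ∘ h = r
r ∘ k = n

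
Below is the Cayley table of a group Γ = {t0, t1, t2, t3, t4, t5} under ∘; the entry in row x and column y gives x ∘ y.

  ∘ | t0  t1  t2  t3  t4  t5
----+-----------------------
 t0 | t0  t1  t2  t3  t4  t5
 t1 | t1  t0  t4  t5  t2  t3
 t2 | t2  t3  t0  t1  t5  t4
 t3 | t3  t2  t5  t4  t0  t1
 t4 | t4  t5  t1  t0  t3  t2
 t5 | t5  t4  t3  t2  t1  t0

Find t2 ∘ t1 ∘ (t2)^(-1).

t5

The identity is t0. In row t2, the entry t0 sits in column t2, so t2^(-1) = t2.
t2 ∘ t1 = t3
t3 ∘ t2 = t5
(Structurally, Γ here is isomorphic to the symmetric group S_3.)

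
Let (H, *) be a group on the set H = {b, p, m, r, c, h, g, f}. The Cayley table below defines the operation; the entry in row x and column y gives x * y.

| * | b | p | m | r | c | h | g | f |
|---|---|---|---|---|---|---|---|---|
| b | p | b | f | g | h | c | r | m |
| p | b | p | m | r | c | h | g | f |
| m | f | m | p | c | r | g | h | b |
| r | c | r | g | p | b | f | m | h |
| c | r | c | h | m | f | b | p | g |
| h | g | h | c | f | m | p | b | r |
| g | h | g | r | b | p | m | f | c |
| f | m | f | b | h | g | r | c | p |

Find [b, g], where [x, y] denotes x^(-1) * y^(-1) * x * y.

f

Identity is p; from the table b^(-1) = b and g^(-1) = c.
b * c = h
h * b = g
g * g = f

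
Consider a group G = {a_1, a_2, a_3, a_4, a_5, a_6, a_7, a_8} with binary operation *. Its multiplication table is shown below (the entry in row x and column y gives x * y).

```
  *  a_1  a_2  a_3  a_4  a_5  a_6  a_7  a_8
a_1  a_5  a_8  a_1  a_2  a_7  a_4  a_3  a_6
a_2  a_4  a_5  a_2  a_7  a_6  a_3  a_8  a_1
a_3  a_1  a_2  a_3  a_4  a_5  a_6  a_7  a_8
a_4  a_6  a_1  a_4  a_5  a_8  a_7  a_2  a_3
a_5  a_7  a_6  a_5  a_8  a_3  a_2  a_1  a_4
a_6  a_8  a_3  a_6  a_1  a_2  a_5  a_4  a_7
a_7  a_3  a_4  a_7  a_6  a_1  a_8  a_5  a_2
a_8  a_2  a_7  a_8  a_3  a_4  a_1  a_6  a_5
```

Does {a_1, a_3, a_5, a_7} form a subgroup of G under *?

Yes

{a_1, a_3, a_5, a_7} contains the identity a_3.
Checking products: every product of two elements of {a_1, a_3, a_5, a_7} (read from the table) lies in {a_1, a_3, a_5, a_7}, so the set is closed.
In a finite group, a nonempty closed subset is a subgroup. So {a_1, a_3, a_5, a_7} ≤ G.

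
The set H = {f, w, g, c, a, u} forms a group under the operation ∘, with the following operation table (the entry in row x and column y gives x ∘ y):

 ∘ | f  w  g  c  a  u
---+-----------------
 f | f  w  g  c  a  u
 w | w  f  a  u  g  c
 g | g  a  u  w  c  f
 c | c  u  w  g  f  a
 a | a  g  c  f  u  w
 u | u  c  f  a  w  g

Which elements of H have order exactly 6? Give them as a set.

{a, c}

Identity is f. Compute the order of each non-identity element by repeated multiplication:
  w: w → f  (order 2)
  g: g → u → f  (order 3)
  c: c → g → w → u → a → f  (order 6)
  a: a → u → w → g → c → f  (order 6)
  u: u → g → f  (order 3)
Elements of order 6: {a, c}.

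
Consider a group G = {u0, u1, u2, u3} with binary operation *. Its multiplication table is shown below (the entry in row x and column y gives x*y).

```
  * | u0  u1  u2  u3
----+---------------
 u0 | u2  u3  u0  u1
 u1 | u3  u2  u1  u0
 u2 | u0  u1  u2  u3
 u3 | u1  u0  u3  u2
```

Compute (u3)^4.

u2

u3^1 = u3
u3^2 = u3*u3 = u2
u3^3 = u2*u3 = u3
u3^4 = u3*u3 = u2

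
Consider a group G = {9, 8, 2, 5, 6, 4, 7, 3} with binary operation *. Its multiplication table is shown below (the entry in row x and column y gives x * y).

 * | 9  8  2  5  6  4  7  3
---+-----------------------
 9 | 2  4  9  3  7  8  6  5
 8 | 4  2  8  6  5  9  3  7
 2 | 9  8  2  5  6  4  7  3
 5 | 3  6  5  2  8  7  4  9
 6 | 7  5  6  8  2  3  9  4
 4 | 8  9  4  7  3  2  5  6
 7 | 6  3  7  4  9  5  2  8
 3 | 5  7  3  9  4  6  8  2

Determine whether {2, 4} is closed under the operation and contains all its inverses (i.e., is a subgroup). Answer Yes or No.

Yes

{2, 4} contains the identity 2.
Checking products: every product of two elements of {2, 4} (read from the table) lies in {2, 4}, so the set is closed.
In a finite group, a nonempty closed subset is a subgroup. So {2, 4} ≤ G.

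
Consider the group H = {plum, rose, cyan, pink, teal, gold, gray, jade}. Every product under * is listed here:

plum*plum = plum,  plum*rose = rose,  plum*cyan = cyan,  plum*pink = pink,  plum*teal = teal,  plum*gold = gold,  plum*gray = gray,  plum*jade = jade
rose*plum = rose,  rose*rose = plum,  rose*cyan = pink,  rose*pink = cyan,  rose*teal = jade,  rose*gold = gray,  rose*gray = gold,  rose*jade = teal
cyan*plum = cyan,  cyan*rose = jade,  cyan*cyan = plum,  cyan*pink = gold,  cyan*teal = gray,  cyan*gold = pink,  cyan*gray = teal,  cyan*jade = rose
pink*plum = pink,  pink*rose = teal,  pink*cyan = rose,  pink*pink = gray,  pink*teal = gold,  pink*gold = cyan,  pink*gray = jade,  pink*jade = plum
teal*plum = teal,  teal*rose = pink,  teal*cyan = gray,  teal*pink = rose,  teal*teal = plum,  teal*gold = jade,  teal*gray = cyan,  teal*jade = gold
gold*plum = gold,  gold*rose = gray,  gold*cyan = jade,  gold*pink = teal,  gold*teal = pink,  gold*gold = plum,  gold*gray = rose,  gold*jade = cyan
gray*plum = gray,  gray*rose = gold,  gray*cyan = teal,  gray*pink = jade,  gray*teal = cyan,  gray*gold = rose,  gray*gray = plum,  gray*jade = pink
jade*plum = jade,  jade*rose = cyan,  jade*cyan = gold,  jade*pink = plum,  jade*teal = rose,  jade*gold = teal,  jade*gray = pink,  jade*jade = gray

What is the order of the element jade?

The identity element is plum (its row matches the header).
jade^1 = jade
jade^2 = jade*jade = gray
jade^3 = gray*jade = pink
jade^4 = pink*jade = plum
The first power of jade equal to the identity is jade^4, so ord(jade) = 4.
(Structurally, H here is isomorphic to the dihedral group D_4.)

4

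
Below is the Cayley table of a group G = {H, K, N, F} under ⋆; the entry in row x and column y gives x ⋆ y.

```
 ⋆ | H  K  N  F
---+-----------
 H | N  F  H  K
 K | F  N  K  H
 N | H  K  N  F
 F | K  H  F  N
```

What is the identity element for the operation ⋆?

The identity e satisfies e ⋆ x = x for all x, so its row in the table reproduces the column headers.
Row N reads: H, K, N, F — exactly the header order. So N is the identity.
(Structurally, G here is isomorphic to the Klein four-group V_4.)

N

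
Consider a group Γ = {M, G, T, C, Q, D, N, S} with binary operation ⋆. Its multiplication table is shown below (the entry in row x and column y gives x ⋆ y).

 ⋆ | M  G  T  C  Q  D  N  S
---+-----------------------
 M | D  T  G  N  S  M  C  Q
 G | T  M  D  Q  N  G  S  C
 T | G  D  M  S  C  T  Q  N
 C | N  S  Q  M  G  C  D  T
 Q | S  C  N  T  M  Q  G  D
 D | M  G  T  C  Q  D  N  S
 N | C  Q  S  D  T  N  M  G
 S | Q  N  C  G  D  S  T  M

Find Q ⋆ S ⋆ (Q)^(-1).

S

The identity is D. In row Q, the entry D sits in column S, so Q^(-1) = S.
Q ⋆ S = D
D ⋆ S = S
(Structurally, Γ here is isomorphic to the quaternion group Q_8.)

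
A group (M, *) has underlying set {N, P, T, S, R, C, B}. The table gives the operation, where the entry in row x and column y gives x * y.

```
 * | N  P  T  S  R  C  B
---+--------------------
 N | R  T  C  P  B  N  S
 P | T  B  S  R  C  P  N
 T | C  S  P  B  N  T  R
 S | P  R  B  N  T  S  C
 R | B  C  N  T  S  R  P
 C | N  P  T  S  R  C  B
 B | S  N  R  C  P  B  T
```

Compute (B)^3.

R

B^1 = B
B^2 = B * B = T
B^3 = T * B = R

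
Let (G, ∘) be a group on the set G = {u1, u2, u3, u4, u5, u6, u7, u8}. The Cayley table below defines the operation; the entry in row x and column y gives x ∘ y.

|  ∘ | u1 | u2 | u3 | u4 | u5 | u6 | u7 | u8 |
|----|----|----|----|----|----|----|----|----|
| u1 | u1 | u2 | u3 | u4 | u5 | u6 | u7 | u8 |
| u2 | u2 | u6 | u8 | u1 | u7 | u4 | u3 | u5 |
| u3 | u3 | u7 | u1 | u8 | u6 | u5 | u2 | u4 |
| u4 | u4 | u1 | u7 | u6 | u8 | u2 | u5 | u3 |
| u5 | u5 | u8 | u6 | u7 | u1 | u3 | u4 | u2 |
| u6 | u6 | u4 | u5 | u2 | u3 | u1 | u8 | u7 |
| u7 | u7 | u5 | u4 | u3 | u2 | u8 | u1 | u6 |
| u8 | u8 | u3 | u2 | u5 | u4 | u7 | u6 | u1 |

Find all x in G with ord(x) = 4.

{u2, u4}

Identity is u1. Compute the order of each non-identity element by repeated multiplication:
  u2: u2 → u6 → u4 → u1  (order 4)
  u3: u3 → u1  (order 2)
  u4: u4 → u6 → u2 → u1  (order 4)
  u5: u5 → u1  (order 2)
  u6: u6 → u1  (order 2)
  u7: u7 → u1  (order 2)
  u8: u8 → u1  (order 2)
Elements of order 4: {u2, u4}.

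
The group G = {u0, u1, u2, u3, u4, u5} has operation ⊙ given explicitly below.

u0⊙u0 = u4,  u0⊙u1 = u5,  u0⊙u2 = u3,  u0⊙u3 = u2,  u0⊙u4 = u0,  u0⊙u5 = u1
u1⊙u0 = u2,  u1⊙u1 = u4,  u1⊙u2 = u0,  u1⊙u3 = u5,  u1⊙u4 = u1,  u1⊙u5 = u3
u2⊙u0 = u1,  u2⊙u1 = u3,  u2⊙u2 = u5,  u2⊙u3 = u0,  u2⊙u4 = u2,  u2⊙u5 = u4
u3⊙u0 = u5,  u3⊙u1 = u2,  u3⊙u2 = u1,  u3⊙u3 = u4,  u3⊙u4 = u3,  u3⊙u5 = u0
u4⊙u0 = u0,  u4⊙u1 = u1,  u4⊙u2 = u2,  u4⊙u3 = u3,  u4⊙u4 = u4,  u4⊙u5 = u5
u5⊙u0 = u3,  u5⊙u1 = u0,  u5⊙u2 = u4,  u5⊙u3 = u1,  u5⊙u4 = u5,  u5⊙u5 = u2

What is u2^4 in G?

u2

u2^1 = u2
u2^2 = u2 ⊙ u2 = u5
u2^3 = u5 ⊙ u2 = u4
u2^4 = u4 ⊙ u2 = u2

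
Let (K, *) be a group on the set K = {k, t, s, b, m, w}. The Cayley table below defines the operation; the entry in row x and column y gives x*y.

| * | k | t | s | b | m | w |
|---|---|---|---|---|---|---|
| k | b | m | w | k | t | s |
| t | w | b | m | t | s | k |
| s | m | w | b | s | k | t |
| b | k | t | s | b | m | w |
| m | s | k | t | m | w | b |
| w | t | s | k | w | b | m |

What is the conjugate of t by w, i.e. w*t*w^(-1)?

k

The identity is b. In row w, the entry b sits in column m, so w^(-1) = m.
w*t = s
s*m = k
(Structurally, K here is isomorphic to the symmetric group S_3.)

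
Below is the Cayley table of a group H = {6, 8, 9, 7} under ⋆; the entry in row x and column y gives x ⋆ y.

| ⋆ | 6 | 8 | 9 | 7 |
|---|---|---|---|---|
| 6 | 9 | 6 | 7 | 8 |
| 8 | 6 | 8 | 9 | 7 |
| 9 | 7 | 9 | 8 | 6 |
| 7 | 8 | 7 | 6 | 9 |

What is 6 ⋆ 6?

Read row 6, column 6: 6 ⋆ 6 = 9.

9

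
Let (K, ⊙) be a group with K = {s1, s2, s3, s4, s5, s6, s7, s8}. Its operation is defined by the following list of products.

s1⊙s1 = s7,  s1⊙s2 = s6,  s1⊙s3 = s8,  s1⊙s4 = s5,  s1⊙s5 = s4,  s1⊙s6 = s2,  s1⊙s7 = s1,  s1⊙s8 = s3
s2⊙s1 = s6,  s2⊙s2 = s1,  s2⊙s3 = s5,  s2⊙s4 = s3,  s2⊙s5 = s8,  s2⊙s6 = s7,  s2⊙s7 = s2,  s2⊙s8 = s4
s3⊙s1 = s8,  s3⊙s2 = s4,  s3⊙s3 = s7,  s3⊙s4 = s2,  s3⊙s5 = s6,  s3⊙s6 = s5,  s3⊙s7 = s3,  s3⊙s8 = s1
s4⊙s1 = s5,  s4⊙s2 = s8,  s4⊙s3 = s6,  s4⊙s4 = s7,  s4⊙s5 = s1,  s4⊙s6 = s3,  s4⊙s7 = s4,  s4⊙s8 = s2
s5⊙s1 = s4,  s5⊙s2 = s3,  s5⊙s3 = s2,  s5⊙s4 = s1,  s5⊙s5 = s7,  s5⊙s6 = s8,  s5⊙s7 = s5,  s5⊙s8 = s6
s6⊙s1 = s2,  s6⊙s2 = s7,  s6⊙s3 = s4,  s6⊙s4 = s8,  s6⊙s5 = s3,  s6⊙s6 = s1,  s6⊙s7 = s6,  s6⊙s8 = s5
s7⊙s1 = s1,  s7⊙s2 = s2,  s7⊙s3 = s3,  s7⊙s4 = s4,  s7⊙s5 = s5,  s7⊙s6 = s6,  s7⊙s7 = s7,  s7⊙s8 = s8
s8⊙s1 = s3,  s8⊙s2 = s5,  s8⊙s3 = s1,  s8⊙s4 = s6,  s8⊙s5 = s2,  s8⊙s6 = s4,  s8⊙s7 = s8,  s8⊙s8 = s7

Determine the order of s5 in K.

The identity element is s7 (its row matches the header).
s5^1 = s5
s5^2 = s5 ⊙ s5 = s7
The first power of s5 equal to the identity is s5^2, so ord(s5) = 2.

2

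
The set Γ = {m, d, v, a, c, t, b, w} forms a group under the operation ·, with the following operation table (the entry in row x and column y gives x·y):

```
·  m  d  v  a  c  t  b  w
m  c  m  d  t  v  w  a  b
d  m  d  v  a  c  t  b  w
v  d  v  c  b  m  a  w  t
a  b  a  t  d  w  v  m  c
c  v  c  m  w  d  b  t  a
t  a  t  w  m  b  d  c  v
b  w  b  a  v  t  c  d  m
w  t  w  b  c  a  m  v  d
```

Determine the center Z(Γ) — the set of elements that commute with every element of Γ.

{c, d}

An element z is central iff its row equals its column in the table.
For m: m·a = t ≠ b = a·m, so m ∉ Z.
Checking each element this way leaves Z(Γ) = {c, d}.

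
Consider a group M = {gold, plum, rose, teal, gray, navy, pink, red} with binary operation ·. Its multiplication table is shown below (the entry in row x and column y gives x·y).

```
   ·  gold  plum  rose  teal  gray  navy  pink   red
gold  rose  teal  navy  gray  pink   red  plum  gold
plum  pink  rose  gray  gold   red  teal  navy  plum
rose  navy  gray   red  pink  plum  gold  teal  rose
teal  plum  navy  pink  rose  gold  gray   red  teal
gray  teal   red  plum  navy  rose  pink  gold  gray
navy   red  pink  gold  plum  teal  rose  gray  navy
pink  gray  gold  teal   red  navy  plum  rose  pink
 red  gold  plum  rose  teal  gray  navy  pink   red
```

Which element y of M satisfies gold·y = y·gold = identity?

First locate the identity: row red matches the header, so red is the identity.
Scan row gold for red: gold·navy = red. Hence gold^(-1) = navy.

navy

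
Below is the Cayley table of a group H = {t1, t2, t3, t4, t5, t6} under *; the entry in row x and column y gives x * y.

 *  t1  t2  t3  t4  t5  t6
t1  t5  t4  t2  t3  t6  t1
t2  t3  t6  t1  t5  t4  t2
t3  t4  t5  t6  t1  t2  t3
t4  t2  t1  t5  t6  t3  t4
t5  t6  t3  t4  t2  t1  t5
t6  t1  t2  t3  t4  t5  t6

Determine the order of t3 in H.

2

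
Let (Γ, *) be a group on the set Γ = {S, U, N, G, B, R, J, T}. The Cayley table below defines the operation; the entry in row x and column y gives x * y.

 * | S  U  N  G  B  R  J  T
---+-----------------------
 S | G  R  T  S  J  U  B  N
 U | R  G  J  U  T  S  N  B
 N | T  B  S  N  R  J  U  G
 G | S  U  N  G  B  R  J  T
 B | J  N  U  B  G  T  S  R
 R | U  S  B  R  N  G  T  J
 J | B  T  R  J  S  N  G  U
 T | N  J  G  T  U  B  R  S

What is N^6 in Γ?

S

N^1 = N
N^2 = N * N = S
N^3 = S * N = T
N^4 = T * N = G
N^5 = G * N = N
N^6 = N * N = S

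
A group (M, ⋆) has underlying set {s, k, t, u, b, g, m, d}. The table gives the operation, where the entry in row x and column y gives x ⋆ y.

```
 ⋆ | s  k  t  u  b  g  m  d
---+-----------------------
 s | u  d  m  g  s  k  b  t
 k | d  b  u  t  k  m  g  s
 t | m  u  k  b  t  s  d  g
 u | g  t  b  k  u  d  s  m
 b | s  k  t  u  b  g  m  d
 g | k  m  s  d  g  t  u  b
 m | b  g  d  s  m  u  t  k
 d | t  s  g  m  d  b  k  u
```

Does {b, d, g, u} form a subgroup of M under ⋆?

No

d ⋆ u = m, which is not in {b, d, g, u}.
The subset is not closed under ⋆, so it is not a subgroup.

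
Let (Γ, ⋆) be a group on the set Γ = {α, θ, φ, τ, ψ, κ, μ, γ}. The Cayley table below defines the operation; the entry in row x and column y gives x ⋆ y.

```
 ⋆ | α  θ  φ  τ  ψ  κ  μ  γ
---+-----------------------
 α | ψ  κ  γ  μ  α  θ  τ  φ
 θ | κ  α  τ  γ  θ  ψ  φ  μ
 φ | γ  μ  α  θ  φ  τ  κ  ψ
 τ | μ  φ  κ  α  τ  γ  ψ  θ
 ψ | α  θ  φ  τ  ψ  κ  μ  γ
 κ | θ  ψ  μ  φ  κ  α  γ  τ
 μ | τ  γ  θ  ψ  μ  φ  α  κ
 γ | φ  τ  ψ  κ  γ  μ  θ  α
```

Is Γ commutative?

θ ⋆ τ = γ but τ ⋆ θ = φ.
Since θ and τ do not commute, Γ is not abelian.

No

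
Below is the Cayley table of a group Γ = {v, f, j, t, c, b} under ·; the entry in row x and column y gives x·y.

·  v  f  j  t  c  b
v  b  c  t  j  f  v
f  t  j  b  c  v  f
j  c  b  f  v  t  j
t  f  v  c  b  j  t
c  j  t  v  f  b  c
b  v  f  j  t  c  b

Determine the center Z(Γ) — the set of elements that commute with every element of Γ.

An element z is central iff its row equals its column in the table.
For c: c·j = v ≠ t = j·c, so c ∉ Z.
Checking each element this way leaves Z(Γ) = {b}.

{b}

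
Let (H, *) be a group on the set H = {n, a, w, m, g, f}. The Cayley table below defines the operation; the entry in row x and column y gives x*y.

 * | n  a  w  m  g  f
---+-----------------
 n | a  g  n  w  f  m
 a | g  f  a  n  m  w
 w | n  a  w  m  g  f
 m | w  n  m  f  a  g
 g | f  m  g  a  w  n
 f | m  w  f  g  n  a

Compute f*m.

Read row f, column m: f*m = g.

g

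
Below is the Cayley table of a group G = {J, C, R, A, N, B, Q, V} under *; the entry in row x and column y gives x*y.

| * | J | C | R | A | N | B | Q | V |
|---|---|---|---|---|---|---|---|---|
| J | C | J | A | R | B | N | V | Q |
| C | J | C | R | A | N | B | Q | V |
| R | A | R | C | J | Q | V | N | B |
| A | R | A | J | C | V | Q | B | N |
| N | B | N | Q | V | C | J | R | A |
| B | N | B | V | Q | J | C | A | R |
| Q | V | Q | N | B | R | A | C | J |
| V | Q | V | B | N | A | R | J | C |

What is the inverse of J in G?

First locate the identity: row C matches the header, so C is the identity.
Scan row J for C: J*J = C. Hence J^(-1) = J.

J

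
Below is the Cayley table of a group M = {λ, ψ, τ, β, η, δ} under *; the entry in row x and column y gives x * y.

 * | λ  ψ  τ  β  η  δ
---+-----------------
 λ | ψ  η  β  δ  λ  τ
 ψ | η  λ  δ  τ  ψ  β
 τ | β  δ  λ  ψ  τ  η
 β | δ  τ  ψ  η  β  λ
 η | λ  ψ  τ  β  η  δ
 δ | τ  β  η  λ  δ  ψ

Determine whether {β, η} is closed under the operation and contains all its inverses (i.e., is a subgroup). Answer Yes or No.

Yes

{β, η} contains the identity η.
Checking products: every product of two elements of {β, η} (read from the table) lies in {β, η}, so the set is closed.
In a finite group, a nonempty closed subset is a subgroup. So {β, η} ≤ M.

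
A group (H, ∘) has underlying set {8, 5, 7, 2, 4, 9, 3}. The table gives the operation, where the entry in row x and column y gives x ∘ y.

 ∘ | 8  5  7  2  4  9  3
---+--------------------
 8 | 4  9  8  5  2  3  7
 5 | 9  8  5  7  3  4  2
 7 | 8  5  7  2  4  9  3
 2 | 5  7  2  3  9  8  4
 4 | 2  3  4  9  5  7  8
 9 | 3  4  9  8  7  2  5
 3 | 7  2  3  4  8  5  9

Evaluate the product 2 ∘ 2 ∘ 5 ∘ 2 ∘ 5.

2 ∘ 2 = 3
3 ∘ 5 = 2
2 ∘ 2 = 3
3 ∘ 5 = 2
(Structurally, H here is isomorphic to the cyclic group Z_7.)

2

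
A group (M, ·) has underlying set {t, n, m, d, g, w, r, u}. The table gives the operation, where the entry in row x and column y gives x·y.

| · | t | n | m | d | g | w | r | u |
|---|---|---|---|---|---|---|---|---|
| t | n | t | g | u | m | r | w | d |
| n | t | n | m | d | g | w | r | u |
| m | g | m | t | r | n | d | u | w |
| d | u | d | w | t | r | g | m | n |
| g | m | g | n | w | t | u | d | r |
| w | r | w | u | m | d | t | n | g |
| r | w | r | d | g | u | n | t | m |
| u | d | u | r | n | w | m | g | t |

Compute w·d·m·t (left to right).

n

w·d = m
m·m = t
t·t = n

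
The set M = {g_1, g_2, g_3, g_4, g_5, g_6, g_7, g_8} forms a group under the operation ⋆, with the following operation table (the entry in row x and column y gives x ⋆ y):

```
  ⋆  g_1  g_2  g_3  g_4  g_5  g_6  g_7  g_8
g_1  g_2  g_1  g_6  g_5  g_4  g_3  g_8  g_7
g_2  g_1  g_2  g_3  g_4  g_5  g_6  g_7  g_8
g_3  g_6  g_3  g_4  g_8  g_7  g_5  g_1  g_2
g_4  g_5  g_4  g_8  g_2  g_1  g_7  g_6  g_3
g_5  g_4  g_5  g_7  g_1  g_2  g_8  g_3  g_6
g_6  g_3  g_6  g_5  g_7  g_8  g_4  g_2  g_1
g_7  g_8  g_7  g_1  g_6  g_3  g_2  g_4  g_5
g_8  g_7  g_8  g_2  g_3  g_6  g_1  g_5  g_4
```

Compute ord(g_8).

4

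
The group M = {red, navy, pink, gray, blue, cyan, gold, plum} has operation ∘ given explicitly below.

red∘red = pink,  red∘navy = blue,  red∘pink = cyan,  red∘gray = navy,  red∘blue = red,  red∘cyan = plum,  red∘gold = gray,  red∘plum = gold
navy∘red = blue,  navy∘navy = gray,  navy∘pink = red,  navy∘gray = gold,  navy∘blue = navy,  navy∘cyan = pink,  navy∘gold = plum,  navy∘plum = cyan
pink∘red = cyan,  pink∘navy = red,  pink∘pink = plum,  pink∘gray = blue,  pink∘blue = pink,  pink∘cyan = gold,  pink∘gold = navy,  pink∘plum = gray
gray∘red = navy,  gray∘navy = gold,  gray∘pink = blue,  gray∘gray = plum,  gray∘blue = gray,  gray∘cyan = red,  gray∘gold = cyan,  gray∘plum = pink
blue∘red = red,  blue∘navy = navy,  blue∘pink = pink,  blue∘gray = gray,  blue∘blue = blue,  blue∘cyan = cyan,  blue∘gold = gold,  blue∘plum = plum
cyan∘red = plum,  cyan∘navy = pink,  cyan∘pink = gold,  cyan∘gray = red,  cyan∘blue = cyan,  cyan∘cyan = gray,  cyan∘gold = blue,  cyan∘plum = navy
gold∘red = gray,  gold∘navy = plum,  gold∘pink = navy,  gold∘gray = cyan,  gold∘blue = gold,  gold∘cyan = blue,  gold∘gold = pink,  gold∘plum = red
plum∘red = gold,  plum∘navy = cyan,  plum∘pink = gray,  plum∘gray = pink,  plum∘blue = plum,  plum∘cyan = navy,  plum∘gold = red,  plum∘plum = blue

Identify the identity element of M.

The identity e satisfies e ∘ x = x for all x, so its row in the table reproduces the column headers.
Row blue reads: red, navy, pink, gray, blue, cyan, gold, plum — exactly the header order. So blue is the identity.

blue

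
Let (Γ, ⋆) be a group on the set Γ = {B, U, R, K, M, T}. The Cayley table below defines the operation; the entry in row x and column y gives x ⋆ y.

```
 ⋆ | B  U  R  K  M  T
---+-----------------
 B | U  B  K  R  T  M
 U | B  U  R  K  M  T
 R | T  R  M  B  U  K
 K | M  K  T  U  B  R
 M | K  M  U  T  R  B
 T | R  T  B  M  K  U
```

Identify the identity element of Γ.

The identity e satisfies e ⋆ x = x for all x, so its row in the table reproduces the column headers.
Row U reads: B, U, R, K, M, T — exactly the header order. So U is the identity.
(Structurally, Γ here is isomorphic to the symmetric group S_3.)

U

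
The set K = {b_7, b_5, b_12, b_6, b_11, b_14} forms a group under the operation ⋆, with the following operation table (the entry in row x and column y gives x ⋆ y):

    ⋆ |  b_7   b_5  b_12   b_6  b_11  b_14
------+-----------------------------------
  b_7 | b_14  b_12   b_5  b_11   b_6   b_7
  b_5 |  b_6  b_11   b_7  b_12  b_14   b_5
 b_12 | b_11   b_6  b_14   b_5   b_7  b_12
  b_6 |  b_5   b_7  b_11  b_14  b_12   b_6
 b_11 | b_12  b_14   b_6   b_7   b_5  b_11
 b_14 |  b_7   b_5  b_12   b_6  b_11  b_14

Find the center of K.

{b_14}

An element z is central iff its row equals its column in the table.
For b_6: b_6 ⋆ b_11 = b_12 ≠ b_7 = b_11 ⋆ b_6, so b_6 ∉ Z.
Checking each element this way leaves Z(K) = {b_14}.
(Structurally, K here is isomorphic to the symmetric group S_3.)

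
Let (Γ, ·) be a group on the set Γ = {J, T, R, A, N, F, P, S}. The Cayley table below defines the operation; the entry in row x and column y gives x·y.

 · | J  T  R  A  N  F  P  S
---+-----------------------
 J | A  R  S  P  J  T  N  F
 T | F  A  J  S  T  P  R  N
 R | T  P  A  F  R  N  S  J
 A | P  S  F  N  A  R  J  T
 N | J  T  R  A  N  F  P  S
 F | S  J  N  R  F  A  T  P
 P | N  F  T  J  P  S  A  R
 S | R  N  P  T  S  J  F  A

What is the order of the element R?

4

The identity element is N (its row matches the header).
R^1 = R
R^2 = R·R = A
R^3 = A·R = F
R^4 = F·R = N
The first power of R equal to the identity is R^4, so ord(R) = 4.
(Structurally, Γ here is isomorphic to the quaternion group Q_8.)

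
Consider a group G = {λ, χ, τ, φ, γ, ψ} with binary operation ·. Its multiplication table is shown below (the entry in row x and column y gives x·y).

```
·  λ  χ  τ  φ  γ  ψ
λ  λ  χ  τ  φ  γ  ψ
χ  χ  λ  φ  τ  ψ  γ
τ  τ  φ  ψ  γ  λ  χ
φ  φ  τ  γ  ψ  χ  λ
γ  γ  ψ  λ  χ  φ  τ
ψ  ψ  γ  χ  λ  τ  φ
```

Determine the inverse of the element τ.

γ

First locate the identity: row λ matches the header, so λ is the identity.
Scan row τ for λ: τ·γ = λ. Hence τ^(-1) = γ.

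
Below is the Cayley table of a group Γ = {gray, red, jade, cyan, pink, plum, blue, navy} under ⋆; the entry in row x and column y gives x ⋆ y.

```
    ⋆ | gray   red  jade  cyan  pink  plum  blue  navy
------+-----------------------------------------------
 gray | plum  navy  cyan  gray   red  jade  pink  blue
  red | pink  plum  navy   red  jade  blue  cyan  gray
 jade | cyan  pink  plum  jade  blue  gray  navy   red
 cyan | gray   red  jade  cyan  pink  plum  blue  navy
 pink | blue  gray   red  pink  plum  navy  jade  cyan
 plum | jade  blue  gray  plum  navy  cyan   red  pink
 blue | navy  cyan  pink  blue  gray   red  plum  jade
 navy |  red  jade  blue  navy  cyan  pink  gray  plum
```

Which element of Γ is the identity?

The identity e satisfies e ⋆ x = x for all x, so its row in the table reproduces the column headers.
Row cyan reads: gray, red, jade, cyan, pink, plum, blue, navy — exactly the header order. So cyan is the identity.
(Structurally, Γ here is isomorphic to the quaternion group Q_8.)

cyan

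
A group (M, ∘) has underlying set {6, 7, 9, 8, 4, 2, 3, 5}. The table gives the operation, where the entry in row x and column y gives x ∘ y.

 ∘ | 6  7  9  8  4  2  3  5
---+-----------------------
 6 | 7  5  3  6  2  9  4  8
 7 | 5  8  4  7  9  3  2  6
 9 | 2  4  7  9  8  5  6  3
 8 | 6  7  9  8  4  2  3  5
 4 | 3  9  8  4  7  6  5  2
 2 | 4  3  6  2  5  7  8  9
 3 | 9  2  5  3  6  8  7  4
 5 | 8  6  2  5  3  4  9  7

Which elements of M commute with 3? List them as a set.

{2, 3, 7, 8}

Compare row 3 with column 3 entry by entry.
2 ∘ 3 = 8 = 3 ∘ 2, so 2 commutes with 3.
5 ∘ 3 = 9 but 3 ∘ 5 = 4, so 5 does not.
Collecting the elements that commute with 3: C(3) = {2, 3, 7, 8}.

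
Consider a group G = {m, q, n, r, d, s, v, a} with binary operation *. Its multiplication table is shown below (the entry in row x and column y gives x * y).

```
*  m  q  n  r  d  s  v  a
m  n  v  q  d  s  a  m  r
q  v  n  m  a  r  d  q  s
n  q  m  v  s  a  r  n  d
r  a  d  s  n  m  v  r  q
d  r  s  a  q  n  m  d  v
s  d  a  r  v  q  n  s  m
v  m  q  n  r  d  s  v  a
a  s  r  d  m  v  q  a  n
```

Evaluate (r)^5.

r^1 = r
r^2 = r * r = n
r^3 = n * r = s
r^4 = s * r = v
r^5 = v * r = r

r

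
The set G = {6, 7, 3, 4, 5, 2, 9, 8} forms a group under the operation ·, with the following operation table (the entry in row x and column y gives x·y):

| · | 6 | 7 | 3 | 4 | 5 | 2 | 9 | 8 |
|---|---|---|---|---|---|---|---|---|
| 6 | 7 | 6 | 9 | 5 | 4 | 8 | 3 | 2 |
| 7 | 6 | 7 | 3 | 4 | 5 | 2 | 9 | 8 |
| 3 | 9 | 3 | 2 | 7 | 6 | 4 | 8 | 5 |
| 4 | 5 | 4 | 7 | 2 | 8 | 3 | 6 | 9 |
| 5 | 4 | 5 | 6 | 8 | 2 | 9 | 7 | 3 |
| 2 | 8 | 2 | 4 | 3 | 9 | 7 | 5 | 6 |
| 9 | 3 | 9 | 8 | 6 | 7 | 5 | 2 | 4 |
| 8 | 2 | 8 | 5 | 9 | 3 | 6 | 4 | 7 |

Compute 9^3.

5

9^1 = 9
9^2 = 9·9 = 2
9^3 = 2·9 = 5
(Structurally, G here is isomorphic to Z_2 x Z_4.)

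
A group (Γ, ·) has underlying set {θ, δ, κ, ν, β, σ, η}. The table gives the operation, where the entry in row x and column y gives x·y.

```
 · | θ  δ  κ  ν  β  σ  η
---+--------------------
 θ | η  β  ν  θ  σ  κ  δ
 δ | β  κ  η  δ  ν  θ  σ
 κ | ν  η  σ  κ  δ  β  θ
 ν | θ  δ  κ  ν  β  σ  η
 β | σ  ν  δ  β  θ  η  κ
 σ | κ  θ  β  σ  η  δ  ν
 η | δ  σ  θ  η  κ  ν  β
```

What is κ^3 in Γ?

κ^1 = κ
κ^2 = κ·κ = σ
κ^3 = σ·κ = β

β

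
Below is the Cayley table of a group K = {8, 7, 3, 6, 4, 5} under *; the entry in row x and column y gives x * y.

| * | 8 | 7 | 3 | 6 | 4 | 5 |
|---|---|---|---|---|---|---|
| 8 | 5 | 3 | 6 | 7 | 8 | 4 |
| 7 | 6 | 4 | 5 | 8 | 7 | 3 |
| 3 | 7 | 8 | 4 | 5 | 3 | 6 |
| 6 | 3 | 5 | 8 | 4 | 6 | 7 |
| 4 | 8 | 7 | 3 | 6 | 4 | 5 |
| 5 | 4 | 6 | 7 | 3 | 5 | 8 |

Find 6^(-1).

First locate the identity: row 4 matches the header, so 4 is the identity.
Scan row 6 for 4: 6 * 6 = 4. Hence 6^(-1) = 6.

6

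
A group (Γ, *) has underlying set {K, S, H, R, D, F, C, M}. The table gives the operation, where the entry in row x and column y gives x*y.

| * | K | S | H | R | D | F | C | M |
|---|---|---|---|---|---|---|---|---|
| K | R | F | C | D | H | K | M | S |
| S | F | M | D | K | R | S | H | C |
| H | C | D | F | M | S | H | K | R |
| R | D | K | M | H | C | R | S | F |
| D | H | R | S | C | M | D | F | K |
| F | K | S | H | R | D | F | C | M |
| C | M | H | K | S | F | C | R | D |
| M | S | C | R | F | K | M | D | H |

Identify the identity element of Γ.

The identity e satisfies e*x = x for all x, so its row in the table reproduces the column headers.
Row F reads: K, S, H, R, D, F, C, M — exactly the header order. So F is the identity.

F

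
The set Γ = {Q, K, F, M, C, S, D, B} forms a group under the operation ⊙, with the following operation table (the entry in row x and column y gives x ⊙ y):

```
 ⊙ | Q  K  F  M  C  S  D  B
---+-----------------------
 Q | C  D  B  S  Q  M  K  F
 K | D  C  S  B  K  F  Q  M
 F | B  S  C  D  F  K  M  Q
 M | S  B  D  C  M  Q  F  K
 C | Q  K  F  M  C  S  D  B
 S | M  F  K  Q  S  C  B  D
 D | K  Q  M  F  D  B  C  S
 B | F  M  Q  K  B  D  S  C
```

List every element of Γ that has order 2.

Identity is C. Compute the order of each non-identity element by repeated multiplication:
  Q: Q → C  (order 2)
  K: K → C  (order 2)
  F: F → C  (order 2)
  M: M → C  (order 2)
  S: S → C  (order 2)
  D: D → C  (order 2)
  B: B → C  (order 2)
Elements of order 2: {B, D, F, K, M, Q, S}.

{B, D, F, K, M, Q, S}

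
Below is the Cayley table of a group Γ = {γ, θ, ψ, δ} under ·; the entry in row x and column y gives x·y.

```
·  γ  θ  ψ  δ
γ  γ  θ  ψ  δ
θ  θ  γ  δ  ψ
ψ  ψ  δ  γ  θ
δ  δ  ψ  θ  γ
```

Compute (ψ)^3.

ψ

ψ^1 = ψ
ψ^2 = ψ·ψ = γ
ψ^3 = γ·ψ = ψ
(Structurally, Γ here is isomorphic to the Klein four-group V_4.)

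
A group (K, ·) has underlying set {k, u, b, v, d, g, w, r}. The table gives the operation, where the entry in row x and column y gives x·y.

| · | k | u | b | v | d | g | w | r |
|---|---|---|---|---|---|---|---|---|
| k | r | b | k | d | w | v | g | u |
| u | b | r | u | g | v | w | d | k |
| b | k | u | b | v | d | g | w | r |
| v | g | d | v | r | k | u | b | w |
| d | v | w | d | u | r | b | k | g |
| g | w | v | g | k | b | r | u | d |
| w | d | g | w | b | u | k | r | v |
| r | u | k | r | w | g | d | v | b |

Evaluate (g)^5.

g^1 = g
g^2 = g·g = r
g^3 = r·g = d
g^4 = d·g = b
g^5 = b·g = g

g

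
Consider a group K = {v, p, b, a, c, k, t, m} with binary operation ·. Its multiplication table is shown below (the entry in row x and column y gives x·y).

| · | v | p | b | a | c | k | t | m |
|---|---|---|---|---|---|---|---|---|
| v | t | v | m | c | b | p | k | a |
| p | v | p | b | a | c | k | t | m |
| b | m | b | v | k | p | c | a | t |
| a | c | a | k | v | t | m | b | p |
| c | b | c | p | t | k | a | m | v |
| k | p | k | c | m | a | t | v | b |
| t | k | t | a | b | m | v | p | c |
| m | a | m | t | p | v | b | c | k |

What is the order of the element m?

The identity element is p (its row matches the header).
m^1 = m
m^2 = m·m = k
m^3 = k·m = b
m^4 = b·m = t
m^5 = t·m = c
m^6 = c·m = v
m^7 = v·m = a
m^8 = a·m = p
The first power of m equal to the identity is m^8, so ord(m) = 8.
(Structurally, K here is isomorphic to the cyclic group Z_8.)

8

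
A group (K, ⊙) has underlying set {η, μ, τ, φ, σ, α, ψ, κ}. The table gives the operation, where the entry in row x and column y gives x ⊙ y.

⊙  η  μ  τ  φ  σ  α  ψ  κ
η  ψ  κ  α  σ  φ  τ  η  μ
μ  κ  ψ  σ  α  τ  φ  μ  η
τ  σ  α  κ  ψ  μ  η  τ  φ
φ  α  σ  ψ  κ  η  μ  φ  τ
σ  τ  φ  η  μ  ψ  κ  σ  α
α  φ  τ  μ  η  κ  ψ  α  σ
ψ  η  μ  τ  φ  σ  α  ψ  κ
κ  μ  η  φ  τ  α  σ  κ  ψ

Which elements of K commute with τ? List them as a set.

Compare row τ with column τ entry by entry.
φ ⊙ τ = ψ = τ ⊙ φ, so φ commutes with τ.
μ ⊙ τ = σ but τ ⊙ μ = α, so μ does not.
Collecting the elements that commute with τ: C(τ) = {κ, τ, φ, ψ}.
(Structurally, K here is isomorphic to the dihedral group D_4.)

{κ, τ, φ, ψ}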